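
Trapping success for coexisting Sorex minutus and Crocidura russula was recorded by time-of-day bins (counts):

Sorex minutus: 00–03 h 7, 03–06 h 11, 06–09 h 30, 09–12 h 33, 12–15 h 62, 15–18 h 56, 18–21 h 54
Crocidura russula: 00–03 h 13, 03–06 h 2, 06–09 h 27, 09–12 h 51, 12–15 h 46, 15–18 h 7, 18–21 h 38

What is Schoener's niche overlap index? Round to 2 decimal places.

0.78

Proportions for Sorex minutus (n=253): 7/253=0.0277, 11/253=0.0435, 30/253=0.1186, 33/253=0.1304, 62/253=0.2451, 56/253=0.2213, 54/253=0.2134
Proportions for Crocidura russula (n=184): 13/184=0.0707, 2/184=0.0109, 27/184=0.1467, 51/184=0.2772, 46/184=0.2500, 7/184=0.0380, 38/184=0.2065
Σ|p₁ᵢ − p₂ᵢ| = 0.0430 + 0.0326 + 0.0281 + 0.1468 + 0.0049 + 0.1833 + 0.0069 = 0.4456
D = 1 − ½ × 0.4456 = 1 − 0.22280 = 0.77720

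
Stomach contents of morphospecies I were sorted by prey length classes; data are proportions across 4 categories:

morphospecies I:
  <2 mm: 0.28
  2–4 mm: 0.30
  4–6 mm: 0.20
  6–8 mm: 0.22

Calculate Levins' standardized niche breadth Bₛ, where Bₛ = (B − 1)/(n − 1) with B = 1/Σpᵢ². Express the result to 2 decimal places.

0.96

Σpᵢ² = 0.28² + 0.30² + 0.20² + 0.22² = 0.0784 + 0.0900 + 0.0400 + 0.0484 = 0.2568
B = 1 / 0.2568 = 3.8941
Bₛ = (B − 1)/(n − 1) = (3.8941 − 1)/(4 − 1) = 2.8941/3 = 0.9647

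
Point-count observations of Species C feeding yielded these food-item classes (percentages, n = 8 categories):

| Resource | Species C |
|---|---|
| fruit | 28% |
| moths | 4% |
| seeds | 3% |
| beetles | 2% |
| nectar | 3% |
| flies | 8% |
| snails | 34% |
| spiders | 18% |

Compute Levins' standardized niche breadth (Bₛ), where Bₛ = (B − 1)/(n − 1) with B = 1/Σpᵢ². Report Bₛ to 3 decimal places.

0.461

Convert percentages to proportions (divide by 100).
Σpᵢ² = 0.28² + 0.04² + 0.03² + 0.02² + 0.03² + 0.08² + 0.34² + 0.18² = 0.0784 + 0.0016 + 0.0009 + 0.0004 + 0.0009 + 0.0064 + 0.1156 + 0.0324 = 0.2366
B = 1 / 0.2366 = 4.22654
Bₛ = (B − 1)/(n − 1) = (4.22654 − 1)/(8 − 1) = 3.22654/7 = 0.46093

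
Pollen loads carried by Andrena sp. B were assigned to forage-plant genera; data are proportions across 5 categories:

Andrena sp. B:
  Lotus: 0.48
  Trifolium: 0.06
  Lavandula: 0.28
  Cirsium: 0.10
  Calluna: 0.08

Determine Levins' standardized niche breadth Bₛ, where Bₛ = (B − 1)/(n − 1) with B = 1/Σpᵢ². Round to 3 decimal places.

0.510

Σpᵢ² = 0.48² + 0.06² + 0.28² + 0.10² + 0.08² = 0.2304 + 0.0036 + 0.0784 + 0.0100 + 0.0064 = 0.3288
B = 1 / 0.3288 = 3.04136
Bₛ = (B − 1)/(n − 1) = (3.04136 − 1)/(5 − 1) = 2.04136/4 = 0.51034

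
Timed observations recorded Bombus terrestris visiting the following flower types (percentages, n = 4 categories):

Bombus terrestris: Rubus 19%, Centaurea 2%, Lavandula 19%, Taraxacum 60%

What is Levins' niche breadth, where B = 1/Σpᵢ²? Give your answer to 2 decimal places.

2.31

Convert percentages to proportions (divide by 100).
Σpᵢ² = 0.19² + 0.02² + 0.19² + 0.60² = 0.0361 + 0.0004 + 0.0361 + 0.3600 = 0.4326
B = 1 / 0.4326 = 2.3116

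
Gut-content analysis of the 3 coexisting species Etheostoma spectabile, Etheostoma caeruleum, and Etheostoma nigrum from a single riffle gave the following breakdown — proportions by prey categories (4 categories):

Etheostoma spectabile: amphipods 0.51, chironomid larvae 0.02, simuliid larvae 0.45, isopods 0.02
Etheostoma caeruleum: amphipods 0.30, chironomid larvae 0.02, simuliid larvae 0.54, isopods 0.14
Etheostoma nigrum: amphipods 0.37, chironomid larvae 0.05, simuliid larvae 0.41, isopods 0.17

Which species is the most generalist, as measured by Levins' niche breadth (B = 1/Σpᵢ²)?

Σp_specᵢ² = 0.51² + 0.02² + 0.45² + 0.02² = 0.2601 + 0.0004 + 0.2025 + 0.0004 = 0.4634
B_spec = 1 / 0.4634 = 2.1580
Σp_caerᵢ² = 0.30² + 0.02² + 0.54² + 0.14² = 0.0900 + 0.0004 + 0.2916 + 0.0196 = 0.4016
B_caer = 1 / 0.4016 = 2.4900
Σp_nigrᵢ² = 0.37² + 0.05² + 0.41² + 0.17² = 0.1369 + 0.0025 + 0.1681 + 0.0289 = 0.3364
B_nigr = 1 / 0.3364 = 2.9727
Highest B → broadest niche (most generalist): Etheostoma nigrum (B = 2.97).

Etheostoma nigrum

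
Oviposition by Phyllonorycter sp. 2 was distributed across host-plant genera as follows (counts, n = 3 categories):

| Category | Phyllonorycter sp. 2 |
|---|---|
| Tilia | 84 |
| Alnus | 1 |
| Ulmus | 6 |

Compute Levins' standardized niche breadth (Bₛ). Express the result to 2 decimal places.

Proportions for Phyllonorycter sp. 2 (n=91): 84/91=0.9231, 1/91=0.0110, 6/91=0.0659
Σpᵢ² = 0.9231² + 0.0110² + 0.0659² = 0.852114 + 0.000121 + 0.004343 = 0.856578
B = 1 / 0.856578 = 1.1674
Bₛ = (B − 1)/(n − 1) = (1.1674 − 1)/(3 − 1) = 0.1674/2 = 0.0837

0.08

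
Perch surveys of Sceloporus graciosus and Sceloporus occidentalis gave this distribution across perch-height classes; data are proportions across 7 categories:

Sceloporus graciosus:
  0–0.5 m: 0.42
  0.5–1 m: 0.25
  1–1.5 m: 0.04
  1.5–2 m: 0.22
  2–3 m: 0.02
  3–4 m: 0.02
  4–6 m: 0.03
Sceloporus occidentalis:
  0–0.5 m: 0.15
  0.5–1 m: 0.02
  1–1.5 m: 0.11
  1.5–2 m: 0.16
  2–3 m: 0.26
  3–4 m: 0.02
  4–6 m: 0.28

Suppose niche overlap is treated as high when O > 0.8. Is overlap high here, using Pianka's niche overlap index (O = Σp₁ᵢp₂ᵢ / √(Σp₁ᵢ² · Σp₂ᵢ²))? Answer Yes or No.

No

Σ p₁ᵢp₂ᵢ = 0.0630 + 0.0050 + 0.0044 + 0.0352 + 0.0052 + 0.0004 + 0.0084 = 0.1216
Σp_1ᵢ² = 0.42² + 0.25² + 0.04² + 0.22² + 0.02² + 0.02² + 0.03² = 0.1764 + 0.0625 + 0.0016 + 0.0484 + 0.0004 + 0.0004 + 0.0009 = 0.2906
Σp_2ᵢ² = 0.15² + 0.02² + 0.11² + 0.16² + 0.26² + 0.02² + 0.28² = 0.0225 + 0.0004 + 0.0121 + 0.0256 + 0.0676 + 0.0004 + 0.0784 = 0.2070
O = 0.1216 / √(0.2906 × 0.2070) = 0.1216 / 0.24526 = 0.4958
O = 0.4958 < 0.8 → No.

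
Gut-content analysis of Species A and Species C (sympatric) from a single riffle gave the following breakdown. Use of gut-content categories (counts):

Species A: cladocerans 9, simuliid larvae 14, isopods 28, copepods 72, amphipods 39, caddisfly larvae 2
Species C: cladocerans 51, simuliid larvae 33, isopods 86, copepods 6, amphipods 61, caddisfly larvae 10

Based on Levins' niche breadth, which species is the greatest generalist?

Species C

Proportions for Species A (n=164): 9/164=0.0549, 14/164=0.0854, 28/164=0.1707, 72/164=0.4390, 39/164=0.2378, 2/164=0.0122
Proportions for Species C (n=247): 51/247=0.2065, 33/247=0.1336, 86/247=0.3482, 6/247=0.0243, 61/247=0.2470, 10/247=0.0405
Σp_Aᵢ² = 0.0549² + 0.0854² + 0.1707² + 0.4390² + 0.2378² + 0.0122² = 0.003014 + 0.007293 + 0.029138 + 0.192721 + 0.056549 + 0.000149 = 0.288864
B_A = 1 / 0.288864 = 3.4618
Σp_Cᵢ² = 0.2065² + 0.1336² + 0.3482² + 0.0243² + 0.2470² + 0.0405² = 0.042642 + 0.017849 + 0.121243 + 0.000590 + 0.061009 + 0.001640 = 0.244973
B_C = 1 / 0.244973 = 4.0821
Highest B → broadest niche (most generalist): Species C (B = 4.08).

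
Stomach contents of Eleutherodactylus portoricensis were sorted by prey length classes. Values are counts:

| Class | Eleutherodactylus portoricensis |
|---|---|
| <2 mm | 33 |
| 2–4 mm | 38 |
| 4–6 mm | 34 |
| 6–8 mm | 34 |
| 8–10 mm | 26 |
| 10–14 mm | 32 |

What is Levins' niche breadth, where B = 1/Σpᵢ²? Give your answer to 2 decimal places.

Proportions for Eleutherodactylus portoricensis (n=197): 33/197=0.1675, 38/197=0.1929, 34/197=0.1726, 34/197=0.1726, 26/197=0.1320, 32/197=0.1624
Σpᵢ² = 0.1675² + 0.1929² + 0.1726² + 0.1726² + 0.1320² + 0.1624² = 0.028056 + 0.037210 + 0.029791 + 0.029791 + 0.017424 + 0.026374 = 0.168646
B = 1 / 0.168646 = 5.9296

5.93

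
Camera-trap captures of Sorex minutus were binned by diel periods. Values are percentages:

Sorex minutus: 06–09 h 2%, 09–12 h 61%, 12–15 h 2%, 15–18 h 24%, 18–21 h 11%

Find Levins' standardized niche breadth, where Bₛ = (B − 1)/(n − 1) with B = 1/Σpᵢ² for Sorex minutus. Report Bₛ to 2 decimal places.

Convert percentages to proportions (divide by 100).
Σpᵢ² = 0.02² + 0.61² + 0.02² + 0.24² + 0.11² = 0.0004 + 0.3721 + 0.0004 + 0.0576 + 0.0121 = 0.4426
B = 1 / 0.4426 = 2.2594
Bₛ = (B − 1)/(n − 1) = (2.2594 − 1)/(5 − 1) = 1.2594/4 = 0.3149

0.31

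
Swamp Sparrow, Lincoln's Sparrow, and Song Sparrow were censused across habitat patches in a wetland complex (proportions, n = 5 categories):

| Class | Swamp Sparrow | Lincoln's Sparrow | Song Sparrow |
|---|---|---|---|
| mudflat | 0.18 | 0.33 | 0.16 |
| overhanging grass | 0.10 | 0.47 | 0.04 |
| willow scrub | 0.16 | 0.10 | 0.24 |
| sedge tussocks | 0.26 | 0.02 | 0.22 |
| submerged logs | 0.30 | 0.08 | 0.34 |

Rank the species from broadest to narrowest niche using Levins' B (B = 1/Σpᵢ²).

Σp_Swamᵢ² = 0.18² + 0.10² + 0.16² + 0.26² + 0.30² = 0.0324 + 0.0100 + 0.0256 + 0.0676 + 0.0900 = 0.2256
B_Swam = 1 / 0.2256 = 4.4326
Σp_Lincᵢ² = 0.33² + 0.47² + 0.10² + 0.02² + 0.08² = 0.1089 + 0.2209 + 0.0100 + 0.0004 + 0.0064 = 0.3466
B_Linc = 1 / 0.3466 = 2.8852
Σp_Songᵢ² = 0.16² + 0.04² + 0.24² + 0.22² + 0.34² = 0.0256 + 0.0016 + 0.0576 + 0.0484 + 0.1156 = 0.2488
B_Song = 1 / 0.2488 = 4.0193
Ranking by B (broadest → narrowest): Swamp Sparrow (4.43) > Song Sparrow (4.02) > Lincoln's Sparrow (2.89)

Swamp Sparrow > Song Sparrow > Lincoln's Sparrow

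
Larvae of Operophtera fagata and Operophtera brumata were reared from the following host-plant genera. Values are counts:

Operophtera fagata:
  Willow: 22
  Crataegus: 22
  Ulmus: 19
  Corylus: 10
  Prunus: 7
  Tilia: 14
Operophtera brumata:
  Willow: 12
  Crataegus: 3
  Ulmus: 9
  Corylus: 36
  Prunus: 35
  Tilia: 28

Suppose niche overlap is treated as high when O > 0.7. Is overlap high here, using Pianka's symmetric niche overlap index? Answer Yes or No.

No

Proportions for Operophtera fagata (n=94): 22/94=0.2340, 22/94=0.2340, 19/94=0.2021, 10/94=0.1064, 7/94=0.0745, 14/94=0.1489
Proportions for Operophtera brumata (n=123): 12/123=0.0976, 3/123=0.0244, 9/123=0.0732, 36/123=0.2927, 35/123=0.2846, 28/123=0.2276
Σ p₁ᵢp₂ᵢ = 0.022838 + 0.005710 + 0.014794 + 0.031143 + 0.021203 + 0.033890 = 0.129578
Σp_1ᵢ² = 0.2340² + 0.2340² + 0.2021² + 0.1064² + 0.0745² + 0.1489² = 0.054756 + 0.054756 + 0.040844 + 0.011321 + 0.005550 + 0.022171 = 0.189398
Σp_2ᵢ² = 0.0976² + 0.0244² + 0.0732² + 0.2927² + 0.2846² + 0.2276² = 0.009526 + 0.000595 + 0.005358 + 0.085673 + 0.080997 + 0.051802 = 0.233951
O = 0.129578 / √(0.189398 × 0.233951) = 0.129578 / 0.2104991 = 0.6156
O = 0.6156 < 0.7 → No.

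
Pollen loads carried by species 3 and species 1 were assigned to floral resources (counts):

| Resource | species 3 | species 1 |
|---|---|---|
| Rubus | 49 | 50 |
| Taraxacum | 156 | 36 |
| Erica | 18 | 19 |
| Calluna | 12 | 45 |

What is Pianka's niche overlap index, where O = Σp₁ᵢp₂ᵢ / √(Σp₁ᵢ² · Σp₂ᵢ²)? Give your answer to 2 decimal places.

0.69

Proportions for species 3 (n=235): 49/235=0.2085, 156/235=0.6638, 18/235=0.0766, 12/235=0.0511
Proportions for species 1 (n=150): 50/150=0.3333, 36/150=0.2400, 19/150=0.1267, 45/150=0.3000
Σ p₁ᵢp₂ᵢ = 0.069493 + 0.159312 + 0.009705 + 0.015330 = 0.253840
Σp_1ᵢ² = 0.2085² + 0.6638² + 0.0766² + 0.0511² = 0.043472 + 0.440630 + 0.005868 + 0.002611 = 0.492581
Σp_2ᵢ² = 0.3333² + 0.2400² + 0.1267² + 0.3000² = 0.111089 + 0.057600 + 0.016053 + 0.090000 = 0.274742
O = 0.253840 / √(0.492581 × 0.274742) = 0.253840 / 0.3678759 = 0.6900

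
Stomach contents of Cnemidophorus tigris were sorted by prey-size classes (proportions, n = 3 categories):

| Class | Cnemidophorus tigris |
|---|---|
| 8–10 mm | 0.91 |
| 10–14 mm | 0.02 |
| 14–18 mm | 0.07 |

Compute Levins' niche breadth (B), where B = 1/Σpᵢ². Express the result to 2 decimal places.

1.20

Σpᵢ² = 0.91² + 0.02² + 0.07² = 0.8281 + 0.0004 + 0.0049 = 0.8334
B = 1 / 0.8334 = 1.1999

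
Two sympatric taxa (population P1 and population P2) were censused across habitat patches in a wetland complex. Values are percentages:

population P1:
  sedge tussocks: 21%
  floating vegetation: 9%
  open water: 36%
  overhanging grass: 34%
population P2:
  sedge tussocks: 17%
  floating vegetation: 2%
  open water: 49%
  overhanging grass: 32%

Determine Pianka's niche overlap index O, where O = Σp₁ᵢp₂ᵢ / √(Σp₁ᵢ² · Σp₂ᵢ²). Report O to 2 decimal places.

0.97

Convert percentages to proportions (divide by 100).
Σ p₁ᵢp₂ᵢ = 0.0357 + 0.0018 + 0.1764 + 0.1088 = 0.3227
Σp_1ᵢ² = 0.21² + 0.09² + 0.36² + 0.34² = 0.0441 + 0.0081 + 0.1296 + 0.1156 = 0.2974
Σp_2ᵢ² = 0.17² + 0.02² + 0.49² + 0.32² = 0.0289 + 0.0004 + 0.2401 + 0.1024 = 0.3718
O = 0.3227 / √(0.2974 × 0.3718) = 0.3227 / 0.33253 = 0.9704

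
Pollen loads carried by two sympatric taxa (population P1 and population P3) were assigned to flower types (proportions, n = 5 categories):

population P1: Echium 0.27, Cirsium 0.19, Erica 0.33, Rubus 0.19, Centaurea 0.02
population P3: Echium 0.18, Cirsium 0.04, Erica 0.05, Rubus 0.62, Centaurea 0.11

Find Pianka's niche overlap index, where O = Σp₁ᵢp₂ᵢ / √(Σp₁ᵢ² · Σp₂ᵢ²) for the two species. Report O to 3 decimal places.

Σ p₁ᵢp₂ᵢ = 0.0486 + 0.0076 + 0.0165 + 0.1178 + 0.0022 = 0.1927
Σp_1ᵢ² = 0.27² + 0.19² + 0.33² + 0.19² + 0.02² = 0.0729 + 0.0361 + 0.1089 + 0.0361 + 0.0004 = 0.2544
Σp_2ᵢ² = 0.18² + 0.04² + 0.05² + 0.62² + 0.11² = 0.0324 + 0.0016 + 0.0025 + 0.3844 + 0.0121 = 0.4330
O = 0.1927 / √(0.2544 × 0.4330) = 0.1927 / 0.331896 = 0.58060

0.581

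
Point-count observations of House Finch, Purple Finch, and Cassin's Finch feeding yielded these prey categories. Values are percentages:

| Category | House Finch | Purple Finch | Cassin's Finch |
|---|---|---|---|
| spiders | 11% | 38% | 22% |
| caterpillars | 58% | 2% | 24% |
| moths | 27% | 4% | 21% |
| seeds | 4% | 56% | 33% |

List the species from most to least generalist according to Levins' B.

Convert percentages to proportions (divide by 100).
Σp_Housᵢ² = 0.11² + 0.58² + 0.27² + 0.04² = 0.0121 + 0.3364 + 0.0729 + 0.0016 = 0.4230
B_Hous = 1 / 0.4230 = 2.3641
Σp_Purpᵢ² = 0.38² + 0.02² + 0.04² + 0.56² = 0.1444 + 0.0004 + 0.0016 + 0.3136 = 0.4600
B_Purp = 1 / 0.4600 = 2.1739
Σp_Cassᵢ² = 0.22² + 0.24² + 0.21² + 0.33² = 0.0484 + 0.0576 + 0.0441 + 0.1089 = 0.2590
B_Cass = 1 / 0.2590 = 3.8610
Ranking by B (broadest → narrowest): Cassin's Finch (3.86) > House Finch (2.36) > Purple Finch (2.17)

Cassin's Finch > House Finch > Purple Finch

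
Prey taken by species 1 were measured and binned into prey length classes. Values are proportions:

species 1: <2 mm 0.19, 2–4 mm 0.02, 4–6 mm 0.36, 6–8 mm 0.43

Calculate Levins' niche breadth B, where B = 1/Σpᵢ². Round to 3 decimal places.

2.849

Σpᵢ² = 0.19² + 0.02² + 0.36² + 0.43² = 0.0361 + 0.0004 + 0.1296 + 0.1849 = 0.3510
B = 1 / 0.3510 = 2.84900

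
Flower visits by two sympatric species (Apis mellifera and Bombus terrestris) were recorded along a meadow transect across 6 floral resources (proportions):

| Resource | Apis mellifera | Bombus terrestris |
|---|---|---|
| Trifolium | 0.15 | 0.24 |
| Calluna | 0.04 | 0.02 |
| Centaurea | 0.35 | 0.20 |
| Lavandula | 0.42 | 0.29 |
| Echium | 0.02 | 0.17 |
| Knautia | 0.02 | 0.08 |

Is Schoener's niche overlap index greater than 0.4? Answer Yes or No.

Σ|p₁ᵢ − p₂ᵢ| = 0.09 + 0.02 + 0.15 + 0.13 + 0.15 + 0.06 = 0.60
D = 1 − ½ × 0.60 = 1 − 0.300 = 0.7000
D = 0.7000 > 0.4 → Yes.

Yes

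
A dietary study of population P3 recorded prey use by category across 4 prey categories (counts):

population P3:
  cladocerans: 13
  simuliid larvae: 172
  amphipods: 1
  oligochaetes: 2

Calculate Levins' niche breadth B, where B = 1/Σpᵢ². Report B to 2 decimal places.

1.19

Proportions for population P3 (n=188): 13/188=0.0691, 172/188=0.9149, 1/188=0.0053, 2/188=0.0106
Σpᵢ² = 0.0691² + 0.9149² + 0.0053² + 0.0106² = 0.004775 + 0.837042 + 0.000028 + 0.000112 = 0.841957
B = 1 / 0.841957 = 1.1877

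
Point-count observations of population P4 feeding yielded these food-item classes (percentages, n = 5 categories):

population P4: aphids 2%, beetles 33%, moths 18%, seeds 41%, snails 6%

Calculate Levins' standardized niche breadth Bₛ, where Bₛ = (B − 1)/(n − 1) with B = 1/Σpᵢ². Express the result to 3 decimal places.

0.548

Convert percentages to proportions (divide by 100).
Σpᵢ² = 0.02² + 0.33² + 0.18² + 0.41² + 0.06² = 0.0004 + 0.1089 + 0.0324 + 0.1681 + 0.0036 = 0.3134
B = 1 / 0.3134 = 3.19081
Bₛ = (B − 1)/(n − 1) = (3.19081 − 1)/(5 − 1) = 2.19081/4 = 0.54770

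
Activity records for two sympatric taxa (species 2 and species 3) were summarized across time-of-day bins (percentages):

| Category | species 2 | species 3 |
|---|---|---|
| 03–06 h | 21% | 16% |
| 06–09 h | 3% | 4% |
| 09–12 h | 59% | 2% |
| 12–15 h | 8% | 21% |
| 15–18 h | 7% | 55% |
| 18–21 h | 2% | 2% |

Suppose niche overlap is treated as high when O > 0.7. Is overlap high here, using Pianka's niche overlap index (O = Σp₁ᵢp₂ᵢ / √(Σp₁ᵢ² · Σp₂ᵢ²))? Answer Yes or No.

No

Convert percentages to proportions (divide by 100).
Σ p₁ᵢp₂ᵢ = 0.0336 + 0.0012 + 0.0118 + 0.0168 + 0.0385 + 0.0004 = 0.1023
Σp_1ᵢ² = 0.21² + 0.03² + 0.59² + 0.08² + 0.07² + 0.02² = 0.0441 + 0.0009 + 0.3481 + 0.0064 + 0.0049 + 0.0004 = 0.4048
Σp_2ᵢ² = 0.16² + 0.04² + 0.02² + 0.21² + 0.55² + 0.02² = 0.0256 + 0.0016 + 0.0004 + 0.0441 + 0.3025 + 0.0004 = 0.3746
O = 0.1023 / √(0.4048 × 0.3746) = 0.1023 / 0.38941 = 0.2627
O = 0.2627 < 0.7 → No.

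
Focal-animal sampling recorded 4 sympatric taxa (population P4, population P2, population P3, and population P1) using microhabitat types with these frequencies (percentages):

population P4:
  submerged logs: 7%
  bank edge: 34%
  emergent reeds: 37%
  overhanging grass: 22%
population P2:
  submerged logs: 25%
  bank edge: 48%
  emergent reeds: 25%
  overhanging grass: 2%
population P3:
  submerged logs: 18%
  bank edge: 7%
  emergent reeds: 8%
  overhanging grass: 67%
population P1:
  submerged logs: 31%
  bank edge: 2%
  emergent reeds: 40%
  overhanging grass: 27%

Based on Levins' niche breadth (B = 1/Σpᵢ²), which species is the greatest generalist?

Convert percentages to proportions (divide by 100).
Σp_P4ᵢ² = 0.07² + 0.34² + 0.37² + 0.22² = 0.0049 + 0.1156 + 0.1369 + 0.0484 = 0.3058
B_P4 = 1 / 0.3058 = 3.2701
Σp_P2ᵢ² = 0.25² + 0.48² + 0.25² + 0.02² = 0.0625 + 0.2304 + 0.0625 + 0.0004 = 0.3558
B_P2 = 1 / 0.3558 = 2.8106
Σp_P3ᵢ² = 0.18² + 0.07² + 0.08² + 0.67² = 0.0324 + 0.0049 + 0.0064 + 0.4489 = 0.4926
B_P3 = 1 / 0.4926 = 2.0300
Σp_P1ᵢ² = 0.31² + 0.02² + 0.40² + 0.27² = 0.0961 + 0.0004 + 0.1600 + 0.0729 = 0.3294
B_P1 = 1 / 0.3294 = 3.0358
Highest B → broadest niche (most generalist): population P4 (B = 3.27).

population P4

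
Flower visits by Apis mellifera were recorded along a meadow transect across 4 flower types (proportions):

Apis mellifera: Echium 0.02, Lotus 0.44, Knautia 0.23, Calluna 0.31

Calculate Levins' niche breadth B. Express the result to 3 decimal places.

Σpᵢ² = 0.02² + 0.44² + 0.23² + 0.31² = 0.0004 + 0.1936 + 0.0529 + 0.0961 = 0.3430
B = 1 / 0.3430 = 2.91545

2.915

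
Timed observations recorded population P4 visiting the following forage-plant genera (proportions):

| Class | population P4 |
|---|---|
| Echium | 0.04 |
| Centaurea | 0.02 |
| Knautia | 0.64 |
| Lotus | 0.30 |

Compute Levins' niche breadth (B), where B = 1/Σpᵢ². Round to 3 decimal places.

Σpᵢ² = 0.04² + 0.02² + 0.64² + 0.30² = 0.0016 + 0.0004 + 0.4096 + 0.0900 = 0.5016
B = 1 / 0.5016 = 1.99362

1.994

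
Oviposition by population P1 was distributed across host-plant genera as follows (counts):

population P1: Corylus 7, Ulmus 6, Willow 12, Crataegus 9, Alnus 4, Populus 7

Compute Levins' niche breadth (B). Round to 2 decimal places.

Proportions for population P1 (n=45): 7/45=0.1556, 6/45=0.1333, 12/45=0.2667, 9/45=0.2000, 4/45=0.0889, 7/45=0.1556
Σpᵢ² = 0.1556² + 0.1333² + 0.2667² + 0.2000² + 0.0889² + 0.1556² = 0.024211 + 0.017769 + 0.071129 + 0.040000 + 0.007903 + 0.024211 = 0.185223
B = 1 / 0.185223 = 5.3989

5.40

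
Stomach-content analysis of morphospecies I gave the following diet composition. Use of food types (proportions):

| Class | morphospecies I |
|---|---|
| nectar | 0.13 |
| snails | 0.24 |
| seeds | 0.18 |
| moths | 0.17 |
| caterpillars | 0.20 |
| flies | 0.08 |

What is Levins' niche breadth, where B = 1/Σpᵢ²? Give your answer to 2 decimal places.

Σpᵢ² = 0.13² + 0.24² + 0.18² + 0.17² + 0.20² + 0.08² = 0.0169 + 0.0576 + 0.0324 + 0.0289 + 0.0400 + 0.0064 = 0.1822
B = 1 / 0.1822 = 5.4885

5.49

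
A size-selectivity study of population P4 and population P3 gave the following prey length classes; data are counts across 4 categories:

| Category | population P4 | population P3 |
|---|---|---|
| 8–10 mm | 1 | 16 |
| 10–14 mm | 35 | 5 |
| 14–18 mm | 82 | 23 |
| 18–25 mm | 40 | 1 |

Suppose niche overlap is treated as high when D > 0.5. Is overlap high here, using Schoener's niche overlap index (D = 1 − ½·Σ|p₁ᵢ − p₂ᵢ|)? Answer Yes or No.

Proportions for population P4 (n=158): 1/158=0.0063, 35/158=0.2215, 82/158=0.5190, 40/158=0.2532
Proportions for population P3 (n=45): 16/45=0.3556, 5/45=0.1111, 23/45=0.5111, 1/45=0.0222
Σ|p₁ᵢ − p₂ᵢ| = 0.3493 + 0.1104 + 0.0079 + 0.2310 = 0.6986
D = 1 − ½ × 0.6986 = 1 − 0.34930 = 0.65070
D = 0.65070 > 0.5 → Yes.

Yes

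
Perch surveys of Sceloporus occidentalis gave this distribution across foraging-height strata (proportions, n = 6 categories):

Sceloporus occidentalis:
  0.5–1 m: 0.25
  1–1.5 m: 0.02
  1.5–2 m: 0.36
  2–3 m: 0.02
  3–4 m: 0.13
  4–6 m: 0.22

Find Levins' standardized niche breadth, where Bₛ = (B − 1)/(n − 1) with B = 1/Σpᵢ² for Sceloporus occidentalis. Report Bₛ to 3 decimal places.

0.575

Σpᵢ² = 0.25² + 0.02² + 0.36² + 0.02² + 0.13² + 0.22² = 0.0625 + 0.0004 + 0.1296 + 0.0004 + 0.0169 + 0.0484 = 0.2582
B = 1 / 0.2582 = 3.87297
Bₛ = (B − 1)/(n − 1) = (3.87297 − 1)/(6 − 1) = 2.87297/5 = 0.57459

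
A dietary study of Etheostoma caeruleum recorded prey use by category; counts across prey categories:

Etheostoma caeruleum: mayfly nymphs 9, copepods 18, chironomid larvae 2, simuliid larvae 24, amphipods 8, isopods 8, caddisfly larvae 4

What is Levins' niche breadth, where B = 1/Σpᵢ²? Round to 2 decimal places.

Proportions for Etheostoma caeruleum (n=73): 9/73=0.1233, 18/73=0.2466, 2/73=0.0274, 24/73=0.3288, 8/73=0.1096, 8/73=0.1096, 4/73=0.0548
Σpᵢ² = 0.1233² + 0.2466² + 0.0274² + 0.3288² + 0.1096² + 0.1096² + 0.0548² = 0.015203 + 0.060812 + 0.000751 + 0.108109 + 0.012012 + 0.012012 + 0.003003 = 0.211902
B = 1 / 0.211902 = 4.7192

4.72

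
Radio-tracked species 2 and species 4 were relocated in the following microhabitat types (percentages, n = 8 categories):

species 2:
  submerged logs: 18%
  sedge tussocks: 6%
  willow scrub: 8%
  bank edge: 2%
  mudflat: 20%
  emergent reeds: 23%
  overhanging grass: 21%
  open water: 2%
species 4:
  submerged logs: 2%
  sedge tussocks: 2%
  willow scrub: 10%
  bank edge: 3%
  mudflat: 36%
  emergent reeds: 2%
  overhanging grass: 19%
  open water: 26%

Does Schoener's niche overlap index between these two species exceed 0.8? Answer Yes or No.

No

Convert percentages to proportions (divide by 100).
Σ|p₁ᵢ − p₂ᵢ| = 0.16 + 0.04 + 0.02 + 0.01 + 0.16 + 0.21 + 0.02 + 0.24 = 0.86
D = 1 − ½ × 0.86 = 1 − 0.430 = 0.5700
D = 0.5700 < 0.8 → No.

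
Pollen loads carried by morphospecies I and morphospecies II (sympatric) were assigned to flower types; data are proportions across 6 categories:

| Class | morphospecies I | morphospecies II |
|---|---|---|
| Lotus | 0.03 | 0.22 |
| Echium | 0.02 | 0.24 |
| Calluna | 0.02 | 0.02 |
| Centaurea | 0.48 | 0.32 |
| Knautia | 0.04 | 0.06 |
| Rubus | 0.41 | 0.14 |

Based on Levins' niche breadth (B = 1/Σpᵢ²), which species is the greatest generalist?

morphospecies II

Σp_Iᵢ² = 0.03² + 0.02² + 0.02² + 0.48² + 0.04² + 0.41² = 0.0009 + 0.0004 + 0.0004 + 0.2304 + 0.0016 + 0.1681 = 0.4018
B_I = 1 / 0.4018 = 2.4888
Σp_IIᵢ² = 0.22² + 0.24² + 0.02² + 0.32² + 0.06² + 0.14² = 0.0484 + 0.0576 + 0.0004 + 0.1024 + 0.0036 + 0.0196 = 0.2320
B_II = 1 / 0.2320 = 4.3103
Highest B → broadest niche (most generalist): morphospecies II (B = 4.31).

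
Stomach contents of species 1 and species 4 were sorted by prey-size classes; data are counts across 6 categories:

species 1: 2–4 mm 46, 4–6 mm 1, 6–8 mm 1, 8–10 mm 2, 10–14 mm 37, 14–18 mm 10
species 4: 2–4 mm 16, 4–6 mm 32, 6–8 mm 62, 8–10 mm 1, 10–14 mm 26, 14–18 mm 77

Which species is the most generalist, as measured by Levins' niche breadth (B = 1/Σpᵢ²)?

Proportions for species 1 (n=97): 46/97=0.4742, 1/97=0.0103, 1/97=0.0103, 2/97=0.0206, 37/97=0.3814, 10/97=0.1031
Proportions for species 4 (n=214): 16/214=0.0748, 32/214=0.1495, 62/214=0.2897, 1/214=0.0047, 26/214=0.1215, 77/214=0.3598
Σp_1ᵢ² = 0.4742² + 0.0103² + 0.0103² + 0.0206² + 0.3814² + 0.1031² = 0.224866 + 0.000106 + 0.000106 + 0.000424 + 0.145466 + 0.010630 = 0.381598
B_1 = 1 / 0.381598 = 2.6206
Σp_4ᵢ² = 0.0748² + 0.1495² + 0.2897² + 0.0047² + 0.1215² + 0.3598² = 0.005595 + 0.022350 + 0.083926 + 0.000022 + 0.014762 + 0.129456 = 0.256111
B_4 = 1 / 0.256111 = 3.9046
Highest B → broadest niche (most generalist): species 4 (B = 3.90).

species 4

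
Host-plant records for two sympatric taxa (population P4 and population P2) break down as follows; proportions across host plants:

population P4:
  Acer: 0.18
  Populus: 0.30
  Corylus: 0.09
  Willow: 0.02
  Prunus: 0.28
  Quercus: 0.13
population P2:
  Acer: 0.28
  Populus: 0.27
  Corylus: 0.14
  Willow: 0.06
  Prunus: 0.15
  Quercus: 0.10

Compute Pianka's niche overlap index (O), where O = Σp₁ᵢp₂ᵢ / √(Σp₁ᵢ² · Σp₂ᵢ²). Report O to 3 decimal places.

Σ p₁ᵢp₂ᵢ = 0.0504 + 0.0810 + 0.0126 + 0.0012 + 0.0420 + 0.0130 = 0.2002
Σp_1ᵢ² = 0.18² + 0.30² + 0.09² + 0.02² + 0.28² + 0.13² = 0.0324 + 0.0900 + 0.0081 + 0.0004 + 0.0784 + 0.0169 = 0.2262
Σp_2ᵢ² = 0.28² + 0.27² + 0.14² + 0.06² + 0.15² + 0.10² = 0.0784 + 0.0729 + 0.0196 + 0.0036 + 0.0225 + 0.0100 = 0.2070
O = 0.2002 / √(0.2262 × 0.2070) = 0.2002 / 0.216387 = 0.92519

0.925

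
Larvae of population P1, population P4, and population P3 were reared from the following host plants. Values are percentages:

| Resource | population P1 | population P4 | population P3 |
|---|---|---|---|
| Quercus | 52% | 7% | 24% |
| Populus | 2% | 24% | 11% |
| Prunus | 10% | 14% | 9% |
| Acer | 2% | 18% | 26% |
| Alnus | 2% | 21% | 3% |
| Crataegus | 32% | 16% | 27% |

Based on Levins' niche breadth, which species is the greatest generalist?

Convert percentages to proportions (divide by 100).
Σp_P1ᵢ² = 0.52² + 0.02² + 0.10² + 0.02² + 0.02² + 0.32² = 0.2704 + 0.0004 + 0.0100 + 0.0004 + 0.0004 + 0.1024 = 0.3840
B_P1 = 1 / 0.3840 = 2.6042
Σp_P4ᵢ² = 0.07² + 0.24² + 0.14² + 0.18² + 0.21² + 0.16² = 0.0049 + 0.0576 + 0.0196 + 0.0324 + 0.0441 + 0.0256 = 0.1842
B_P4 = 1 / 0.1842 = 5.4289
Σp_P3ᵢ² = 0.24² + 0.11² + 0.09² + 0.26² + 0.03² + 0.27² = 0.0576 + 0.0121 + 0.0081 + 0.0676 + 0.0009 + 0.0729 = 0.2192
B_P3 = 1 / 0.2192 = 4.5620
Highest B → broadest niche (most generalist): population P4 (B = 5.43).

population P4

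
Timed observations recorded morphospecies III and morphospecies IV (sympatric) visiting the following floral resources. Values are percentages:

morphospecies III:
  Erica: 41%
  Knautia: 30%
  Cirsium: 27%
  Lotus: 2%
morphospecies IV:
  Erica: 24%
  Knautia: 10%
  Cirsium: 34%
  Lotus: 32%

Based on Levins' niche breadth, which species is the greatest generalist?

Convert percentages to proportions (divide by 100).
Σp_IIIᵢ² = 0.41² + 0.30² + 0.27² + 0.02² = 0.1681 + 0.0900 + 0.0729 + 0.0004 = 0.3314
B_III = 1 / 0.3314 = 3.0175
Σp_IVᵢ² = 0.24² + 0.10² + 0.34² + 0.32² = 0.0576 + 0.0100 + 0.1156 + 0.1024 = 0.2856
B_IV = 1 / 0.2856 = 3.5014
Highest B → broadest niche (most generalist): morphospecies IV (B = 3.50).

morphospecies IV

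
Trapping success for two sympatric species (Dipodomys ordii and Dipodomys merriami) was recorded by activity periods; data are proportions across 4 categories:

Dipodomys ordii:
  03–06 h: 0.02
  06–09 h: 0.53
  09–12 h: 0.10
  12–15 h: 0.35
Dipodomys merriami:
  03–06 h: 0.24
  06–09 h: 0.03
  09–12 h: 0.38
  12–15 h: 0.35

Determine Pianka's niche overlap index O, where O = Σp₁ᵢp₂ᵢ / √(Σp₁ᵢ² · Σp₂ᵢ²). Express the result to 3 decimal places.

Σ p₁ᵢp₂ᵢ = 0.0048 + 0.0159 + 0.0380 + 0.1225 = 0.1812
Σp_1ᵢ² = 0.02² + 0.53² + 0.10² + 0.35² = 0.0004 + 0.2809 + 0.0100 + 0.1225 = 0.4138
Σp_2ᵢ² = 0.24² + 0.03² + 0.38² + 0.35² = 0.0576 + 0.0009 + 0.1444 + 0.1225 = 0.3254
O = 0.1812 / √(0.4138 × 0.3254) = 0.1812 / 0.366948 = 0.49380

0.494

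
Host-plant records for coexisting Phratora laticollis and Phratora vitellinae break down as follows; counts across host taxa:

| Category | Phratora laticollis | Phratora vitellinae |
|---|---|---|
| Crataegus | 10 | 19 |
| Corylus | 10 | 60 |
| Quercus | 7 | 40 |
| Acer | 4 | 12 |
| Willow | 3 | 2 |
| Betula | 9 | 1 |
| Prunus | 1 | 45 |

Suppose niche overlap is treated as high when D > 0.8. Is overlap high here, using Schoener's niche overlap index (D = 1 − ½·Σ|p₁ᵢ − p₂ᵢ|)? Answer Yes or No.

Proportions for Phratora laticollis (n=44): 10/44=0.2273, 10/44=0.2273, 7/44=0.1591, 4/44=0.0909, 3/44=0.0682, 9/44=0.2045, 1/44=0.0227
Proportions for Phratora vitellinae (n=179): 19/179=0.1061, 60/179=0.3352, 40/179=0.2235, 12/179=0.0670, 2/179=0.0112, 1/179=0.0056, 45/179=0.2514
Σ|p₁ᵢ − p₂ᵢ| = 0.1212 + 0.1079 + 0.0644 + 0.0239 + 0.0570 + 0.1989 + 0.2287 = 0.8020
D = 1 − ½ × 0.8020 = 1 − 0.40100 = 0.59900
D = 0.59900 < 0.8 → No.

No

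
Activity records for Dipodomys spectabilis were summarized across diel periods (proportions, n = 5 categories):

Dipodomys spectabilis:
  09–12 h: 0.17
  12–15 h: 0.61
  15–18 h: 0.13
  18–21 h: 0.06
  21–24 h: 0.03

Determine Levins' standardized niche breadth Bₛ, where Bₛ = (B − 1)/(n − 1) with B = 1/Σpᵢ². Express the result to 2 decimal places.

0.34

Σpᵢ² = 0.17² + 0.61² + 0.13² + 0.06² + 0.03² = 0.0289 + 0.3721 + 0.0169 + 0.0036 + 0.0009 = 0.4224
B = 1 / 0.4224 = 2.3674
Bₛ = (B − 1)/(n − 1) = (2.3674 − 1)/(5 − 1) = 1.3674/4 = 0.3419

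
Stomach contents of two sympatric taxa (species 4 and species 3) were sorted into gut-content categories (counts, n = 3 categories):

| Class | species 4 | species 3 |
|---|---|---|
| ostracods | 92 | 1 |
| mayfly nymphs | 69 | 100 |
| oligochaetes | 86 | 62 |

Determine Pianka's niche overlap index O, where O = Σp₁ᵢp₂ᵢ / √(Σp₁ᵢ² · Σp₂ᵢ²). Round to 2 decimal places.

0.73

Proportions for species 4 (n=247): 92/247=0.3725, 69/247=0.2794, 86/247=0.3482
Proportions for species 3 (n=163): 1/163=0.0061, 100/163=0.6135, 62/163=0.3804
Σ p₁ᵢp₂ᵢ = 0.002272 + 0.171412 + 0.132455 = 0.306139
Σp_1ᵢ² = 0.3725² + 0.2794² + 0.3482² = 0.138756 + 0.078064 + 0.121243 = 0.338063
Σp_2ᵢ² = 0.0061² + 0.6135² + 0.3804² = 0.000037 + 0.376382 + 0.144704 = 0.521123
O = 0.306139 / √(0.338063 × 0.521123) = 0.306139 / 0.4197290 = 0.7294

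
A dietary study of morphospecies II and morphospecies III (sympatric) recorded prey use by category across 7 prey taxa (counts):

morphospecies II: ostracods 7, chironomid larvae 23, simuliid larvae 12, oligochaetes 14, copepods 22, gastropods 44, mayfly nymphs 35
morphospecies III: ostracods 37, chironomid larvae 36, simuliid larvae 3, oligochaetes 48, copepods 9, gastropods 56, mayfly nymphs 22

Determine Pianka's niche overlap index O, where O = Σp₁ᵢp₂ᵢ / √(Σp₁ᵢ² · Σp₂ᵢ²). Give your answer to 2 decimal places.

Proportions for morphospecies II (n=157): 7/157=0.0446, 23/157=0.1465, 12/157=0.0764, 14/157=0.0892, 22/157=0.1401, 44/157=0.2803, 35/157=0.2229
Proportions for morphospecies III (n=211): 37/211=0.1754, 36/211=0.1706, 3/211=0.0142, 48/211=0.2275, 9/211=0.0427, 56/211=0.2654, 22/211=0.1043
Σ p₁ᵢp₂ᵢ = 0.007823 + 0.024993 + 0.001085 + 0.020293 + 0.005982 + 0.074392 + 0.023248 = 0.157816
Σp_1ᵢ² = 0.0446² + 0.1465² + 0.0764² + 0.0892² + 0.1401² + 0.2803² + 0.2229² = 0.001989 + 0.021462 + 0.005837 + 0.007957 + 0.019628 + 0.078568 + 0.049684 = 0.185125
Σp_2ᵢ² = 0.1754² + 0.1706² + 0.0142² + 0.2275² + 0.0427² + 0.2654² + 0.1043² = 0.030765 + 0.029104 + 0.000202 + 0.051756 + 0.001823 + 0.070437 + 0.010878 = 0.194965
O = 0.157816 / √(0.185125 × 0.194965) = 0.157816 / 0.1899813 = 0.8307

0.83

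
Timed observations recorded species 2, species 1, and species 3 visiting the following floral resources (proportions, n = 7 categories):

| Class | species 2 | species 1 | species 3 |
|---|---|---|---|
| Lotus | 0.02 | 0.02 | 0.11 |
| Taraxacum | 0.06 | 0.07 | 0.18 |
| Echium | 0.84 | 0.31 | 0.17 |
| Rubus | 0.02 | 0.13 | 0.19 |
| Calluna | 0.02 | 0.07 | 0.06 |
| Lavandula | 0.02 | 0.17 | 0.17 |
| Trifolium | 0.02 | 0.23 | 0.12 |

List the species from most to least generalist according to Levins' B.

Σp_2ᵢ² = 0.02² + 0.06² + 0.84² + 0.02² + 0.02² + 0.02² + 0.02² = 0.0004 + 0.0036 + 0.7056 + 0.0004 + 0.0004 + 0.0004 + 0.0004 = 0.7112
B_2 = 1 / 0.7112 = 1.4061
Σp_1ᵢ² = 0.02² + 0.07² + 0.31² + 0.13² + 0.07² + 0.17² + 0.23² = 0.0004 + 0.0049 + 0.0961 + 0.0169 + 0.0049 + 0.0289 + 0.0529 = 0.2050
B_1 = 1 / 0.2050 = 4.8780
Σp_3ᵢ² = 0.11² + 0.18² + 0.17² + 0.19² + 0.06² + 0.17² + 0.12² = 0.0121 + 0.0324 + 0.0289 + 0.0361 + 0.0036 + 0.0289 + 0.0144 = 0.1564
B_3 = 1 / 0.1564 = 6.3939
Ranking by B (broadest → narrowest): species 3 (6.39) > species 1 (4.88) > species 2 (1.41)

species 3 > species 1 > species 2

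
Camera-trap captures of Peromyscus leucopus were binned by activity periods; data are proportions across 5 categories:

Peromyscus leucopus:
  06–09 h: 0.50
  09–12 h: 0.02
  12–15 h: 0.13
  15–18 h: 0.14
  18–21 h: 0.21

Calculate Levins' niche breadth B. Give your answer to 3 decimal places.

3.021

Σpᵢ² = 0.50² + 0.02² + 0.13² + 0.14² + 0.21² = 0.2500 + 0.0004 + 0.0169 + 0.0196 + 0.0441 = 0.3310
B = 1 / 0.3310 = 3.02115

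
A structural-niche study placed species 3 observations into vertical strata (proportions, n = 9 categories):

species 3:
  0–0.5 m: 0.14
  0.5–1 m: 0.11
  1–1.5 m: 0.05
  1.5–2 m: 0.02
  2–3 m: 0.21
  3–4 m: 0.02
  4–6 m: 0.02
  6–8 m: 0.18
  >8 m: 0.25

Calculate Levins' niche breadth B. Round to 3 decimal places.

Σpᵢ² = 0.14² + 0.11² + 0.05² + 0.02² + 0.21² + 0.02² + 0.02² + 0.18² + 0.25² = 0.0196 + 0.0121 + 0.0025 + 0.0004 + 0.0441 + 0.0004 + 0.0004 + 0.0324 + 0.0625 = 0.1744
B = 1 / 0.1744 = 5.73394

5.734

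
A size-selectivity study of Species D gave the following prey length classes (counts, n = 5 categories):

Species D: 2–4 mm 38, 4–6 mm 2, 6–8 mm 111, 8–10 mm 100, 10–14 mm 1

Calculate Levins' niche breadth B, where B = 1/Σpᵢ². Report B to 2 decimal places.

2.67

Proportions for Species D (n=252): 38/252=0.1508, 2/252=0.0079, 111/252=0.4405, 100/252=0.3968, 1/252=0.0040
Σpᵢ² = 0.1508² + 0.0079² + 0.4405² + 0.3968² + 0.0040² = 0.022741 + 0.000062 + 0.194040 + 0.157450 + 0.000016 = 0.374309
B = 1 / 0.374309 = 2.6716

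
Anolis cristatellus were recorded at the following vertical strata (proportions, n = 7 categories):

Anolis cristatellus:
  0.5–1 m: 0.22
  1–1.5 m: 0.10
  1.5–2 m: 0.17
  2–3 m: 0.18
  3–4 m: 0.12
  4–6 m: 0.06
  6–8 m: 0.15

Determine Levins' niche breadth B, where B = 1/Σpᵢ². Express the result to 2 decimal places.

6.24

Σpᵢ² = 0.22² + 0.10² + 0.17² + 0.18² + 0.12² + 0.06² + 0.15² = 0.0484 + 0.0100 + 0.0289 + 0.0324 + 0.0144 + 0.0036 + 0.0225 = 0.1602
B = 1 / 0.1602 = 6.2422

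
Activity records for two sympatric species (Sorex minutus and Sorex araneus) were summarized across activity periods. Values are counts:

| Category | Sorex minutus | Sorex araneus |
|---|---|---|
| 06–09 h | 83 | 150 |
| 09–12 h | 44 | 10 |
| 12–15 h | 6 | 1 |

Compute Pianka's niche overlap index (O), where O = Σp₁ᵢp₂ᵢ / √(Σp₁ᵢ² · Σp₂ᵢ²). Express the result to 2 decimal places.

0.91

Proportions for Sorex minutus (n=133): 83/133=0.6241, 44/133=0.3308, 6/133=0.0451
Proportions for Sorex araneus (n=161): 150/161=0.9317, 10/161=0.0621, 1/161=0.0062
Σ p₁ᵢp₂ᵢ = 0.581474 + 0.020543 + 0.000280 = 0.602297
Σp_1ᵢ² = 0.6241² + 0.3308² + 0.0451² = 0.389501 + 0.109429 + 0.002034 = 0.500964
Σp_2ᵢ² = 0.9317² + 0.0621² + 0.0062² = 0.868065 + 0.003856 + 0.000038 = 0.871959
O = 0.602297 / √(0.500964 × 0.871959) = 0.602297 / 0.6609236 = 0.9113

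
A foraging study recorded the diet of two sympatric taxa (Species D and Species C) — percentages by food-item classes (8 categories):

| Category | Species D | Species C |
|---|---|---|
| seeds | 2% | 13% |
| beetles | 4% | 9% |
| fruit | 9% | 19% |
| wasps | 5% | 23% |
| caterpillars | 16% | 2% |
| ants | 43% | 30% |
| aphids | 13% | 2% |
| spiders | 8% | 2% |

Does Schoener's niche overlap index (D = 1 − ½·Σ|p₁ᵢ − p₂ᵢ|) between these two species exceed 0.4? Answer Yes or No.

Convert percentages to proportions (divide by 100).
Σ|p₁ᵢ − p₂ᵢ| = 0.11 + 0.05 + 0.10 + 0.18 + 0.14 + 0.13 + 0.11 + 0.06 = 0.88
D = 1 − ½ × 0.88 = 1 − 0.440 = 0.5600
D = 0.5600 > 0.4 → Yes.

Yes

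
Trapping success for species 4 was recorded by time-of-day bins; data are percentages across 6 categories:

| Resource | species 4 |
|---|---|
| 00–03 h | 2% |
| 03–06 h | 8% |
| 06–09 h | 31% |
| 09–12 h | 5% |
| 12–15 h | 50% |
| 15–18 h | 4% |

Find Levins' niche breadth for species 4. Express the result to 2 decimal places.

Convert percentages to proportions (divide by 100).
Σpᵢ² = 0.02² + 0.08² + 0.31² + 0.05² + 0.50² + 0.04² = 0.0004 + 0.0064 + 0.0961 + 0.0025 + 0.2500 + 0.0016 = 0.3570
B = 1 / 0.3570 = 2.8011

2.80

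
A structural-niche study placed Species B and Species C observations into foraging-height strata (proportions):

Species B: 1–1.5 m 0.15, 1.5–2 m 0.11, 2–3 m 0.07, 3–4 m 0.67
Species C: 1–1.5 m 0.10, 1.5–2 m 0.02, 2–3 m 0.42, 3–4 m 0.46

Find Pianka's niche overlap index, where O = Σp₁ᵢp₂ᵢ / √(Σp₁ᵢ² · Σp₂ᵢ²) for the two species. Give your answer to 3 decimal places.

Σ p₁ᵢp₂ᵢ = 0.0150 + 0.0022 + 0.0294 + 0.3082 = 0.3548
Σp_1ᵢ² = 0.15² + 0.11² + 0.07² + 0.67² = 0.0225 + 0.0121 + 0.0049 + 0.4489 = 0.4884
Σp_2ᵢ² = 0.10² + 0.02² + 0.42² + 0.46² = 0.0100 + 0.0004 + 0.1764 + 0.2116 = 0.3984
O = 0.3548 / √(0.4884 × 0.3984) = 0.3548 / 0.441111 = 0.80433

0.804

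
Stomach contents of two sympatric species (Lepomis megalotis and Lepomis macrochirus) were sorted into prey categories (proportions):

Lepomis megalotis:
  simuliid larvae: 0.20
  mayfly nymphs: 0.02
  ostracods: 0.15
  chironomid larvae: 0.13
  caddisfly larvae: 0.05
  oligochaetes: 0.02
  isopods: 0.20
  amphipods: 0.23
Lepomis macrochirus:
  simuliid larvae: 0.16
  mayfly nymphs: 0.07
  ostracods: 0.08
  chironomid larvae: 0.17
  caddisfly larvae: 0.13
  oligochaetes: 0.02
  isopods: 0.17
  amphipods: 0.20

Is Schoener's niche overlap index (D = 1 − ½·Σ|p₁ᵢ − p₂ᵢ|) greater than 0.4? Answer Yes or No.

Yes

Σ|p₁ᵢ − p₂ᵢ| = 0.04 + 0.05 + 0.07 + 0.04 + 0.08 + 0.00 + 0.03 + 0.03 = 0.34
D = 1 − ½ × 0.34 = 1 − 0.170 = 0.8300
D = 0.8300 > 0.4 → Yes.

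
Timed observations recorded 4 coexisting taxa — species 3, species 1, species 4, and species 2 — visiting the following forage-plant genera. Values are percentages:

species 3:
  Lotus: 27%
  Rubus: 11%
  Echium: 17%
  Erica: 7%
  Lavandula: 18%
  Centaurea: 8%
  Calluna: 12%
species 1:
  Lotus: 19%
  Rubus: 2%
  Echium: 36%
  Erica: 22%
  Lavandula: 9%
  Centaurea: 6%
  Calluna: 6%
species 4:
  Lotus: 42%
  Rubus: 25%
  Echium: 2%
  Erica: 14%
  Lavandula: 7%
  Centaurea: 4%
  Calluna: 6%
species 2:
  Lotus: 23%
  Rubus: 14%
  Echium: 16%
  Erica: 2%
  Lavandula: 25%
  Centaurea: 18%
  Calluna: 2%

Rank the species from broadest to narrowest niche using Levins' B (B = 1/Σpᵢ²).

species 3 > species 2 > species 1 > species 4

Convert percentages to proportions (divide by 100).
Σp_3ᵢ² = 0.27² + 0.11² + 0.17² + 0.07² + 0.18² + 0.08² + 0.12² = 0.0729 + 0.0121 + 0.0289 + 0.0049 + 0.0324 + 0.0064 + 0.0144 = 0.1720
B_3 = 1 / 0.1720 = 5.8140
Σp_1ᵢ² = 0.19² + 0.02² + 0.36² + 0.22² + 0.09² + 0.06² + 0.06² = 0.0361 + 0.0004 + 0.1296 + 0.0484 + 0.0081 + 0.0036 + 0.0036 = 0.2298
B_1 = 1 / 0.2298 = 4.3516
Σp_4ᵢ² = 0.42² + 0.25² + 0.02² + 0.14² + 0.07² + 0.04² + 0.06² = 0.1764 + 0.0625 + 0.0004 + 0.0196 + 0.0049 + 0.0016 + 0.0036 = 0.2690
B_4 = 1 / 0.2690 = 3.7175
Σp_2ᵢ² = 0.23² + 0.14² + 0.16² + 0.02² + 0.25² + 0.18² + 0.02² = 0.0529 + 0.0196 + 0.0256 + 0.0004 + 0.0625 + 0.0324 + 0.0004 = 0.1938
B_2 = 1 / 0.1938 = 5.1600
Ranking by B (broadest → narrowest): species 3 (5.81) > species 2 (5.16) > species 1 (4.35) > species 4 (3.72)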